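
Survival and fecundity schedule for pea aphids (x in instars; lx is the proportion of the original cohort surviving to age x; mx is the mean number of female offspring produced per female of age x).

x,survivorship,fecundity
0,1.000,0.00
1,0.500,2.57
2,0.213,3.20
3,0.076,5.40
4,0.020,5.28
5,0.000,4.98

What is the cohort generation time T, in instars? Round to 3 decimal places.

lx·mx: 0, 1.285, 0.6816, 0.4104, 0.1056, 0 → R0 = 2.4826
x·lx·mx: 0, 1.285, 1.3632, 1.2312, 0.4224, 0 → Σ = 4.3018
T = 4.3018 / 2.4826 = 1.73278… → 1.733

1.733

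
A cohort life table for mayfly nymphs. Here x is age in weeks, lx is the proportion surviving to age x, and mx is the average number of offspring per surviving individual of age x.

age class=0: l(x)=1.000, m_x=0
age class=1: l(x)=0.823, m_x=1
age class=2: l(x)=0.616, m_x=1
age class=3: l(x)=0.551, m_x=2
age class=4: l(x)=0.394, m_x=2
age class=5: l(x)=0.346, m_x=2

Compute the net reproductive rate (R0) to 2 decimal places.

4.02

lx·mx by age: 0, 0.823, 0.616, 1.102, 0.788, 0.692
R0 = Σ lx·mx = 4.021 → 4.02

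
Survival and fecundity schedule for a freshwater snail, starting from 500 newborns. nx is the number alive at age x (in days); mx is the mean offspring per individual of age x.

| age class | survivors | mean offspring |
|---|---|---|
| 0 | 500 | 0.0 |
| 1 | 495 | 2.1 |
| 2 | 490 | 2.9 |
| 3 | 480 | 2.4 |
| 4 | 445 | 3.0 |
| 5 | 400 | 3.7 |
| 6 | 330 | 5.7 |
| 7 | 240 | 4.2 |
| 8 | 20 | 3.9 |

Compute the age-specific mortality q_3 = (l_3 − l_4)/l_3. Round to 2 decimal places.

lx = nx/n0 = nx/500: 1, 0.99, 0.98, 0.96, 0.89, 0.8, 0.66, 0.48, 0.04
q_3 = (l_3 − l_4) / l_3 = (0.96 − 0.89) / 0.96
     = 0.07 / 0.96 = 0.072917… → 0.07

0.07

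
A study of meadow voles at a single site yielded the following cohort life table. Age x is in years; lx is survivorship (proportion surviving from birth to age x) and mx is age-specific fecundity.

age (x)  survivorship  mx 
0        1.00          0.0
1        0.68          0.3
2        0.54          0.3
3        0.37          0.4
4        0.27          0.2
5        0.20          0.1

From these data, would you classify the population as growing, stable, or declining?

declining

R0 = Σ lx·mx = 0 + 0.204 + 0.162 + 0.148 + 0.054 + 0.02 = 0.588
R0 < 1, so the population is declining.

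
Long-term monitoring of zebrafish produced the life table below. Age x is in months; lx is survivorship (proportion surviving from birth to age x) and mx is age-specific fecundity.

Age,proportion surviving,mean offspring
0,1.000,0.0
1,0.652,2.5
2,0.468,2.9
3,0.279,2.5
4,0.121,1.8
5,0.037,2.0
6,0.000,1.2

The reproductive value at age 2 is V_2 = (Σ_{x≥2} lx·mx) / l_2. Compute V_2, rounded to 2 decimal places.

lx·mx for x ≥ 2: 1.3572, 0.6975, 0.2178, 0.074, 0 → sum = 2.3465
V_2 = 2.3465 / l_2 = 2.3465 / 0.468 = 5.013889… → 5.01

5.01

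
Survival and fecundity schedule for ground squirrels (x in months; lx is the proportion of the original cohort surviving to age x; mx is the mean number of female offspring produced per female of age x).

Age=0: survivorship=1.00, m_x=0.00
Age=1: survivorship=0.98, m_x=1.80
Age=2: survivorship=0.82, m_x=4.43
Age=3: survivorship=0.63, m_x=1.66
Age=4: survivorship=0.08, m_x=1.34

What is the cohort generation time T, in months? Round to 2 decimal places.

lx·mx: 0, 1.764, 3.6326, 1.0458, 0.1072 → R0 = 6.5496
x·lx·mx: 0, 1.764, 7.2652, 3.1374, 0.4288 → Σ = 12.5954
T = 12.5954 / 6.5496 = 1.923079… → 1.92

1.92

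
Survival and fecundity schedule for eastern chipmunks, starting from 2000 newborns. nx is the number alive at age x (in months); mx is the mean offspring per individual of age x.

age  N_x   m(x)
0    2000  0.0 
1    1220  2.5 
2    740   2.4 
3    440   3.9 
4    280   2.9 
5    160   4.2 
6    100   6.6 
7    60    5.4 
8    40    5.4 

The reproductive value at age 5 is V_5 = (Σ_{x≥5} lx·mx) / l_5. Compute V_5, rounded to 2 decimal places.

lx = nx/n0 = nx/2000: 1, 0.61, 0.37, 0.22, 0.14, 0.08, 0.05, 0.03, 0.02
lx·mx for x ≥ 5: 0.336, 0.33, 0.162, 0.108 → sum = 0.936
V_5 = 0.936 / l_5 = 0.936 / 0.08 = 11.7 → 11.70

11.70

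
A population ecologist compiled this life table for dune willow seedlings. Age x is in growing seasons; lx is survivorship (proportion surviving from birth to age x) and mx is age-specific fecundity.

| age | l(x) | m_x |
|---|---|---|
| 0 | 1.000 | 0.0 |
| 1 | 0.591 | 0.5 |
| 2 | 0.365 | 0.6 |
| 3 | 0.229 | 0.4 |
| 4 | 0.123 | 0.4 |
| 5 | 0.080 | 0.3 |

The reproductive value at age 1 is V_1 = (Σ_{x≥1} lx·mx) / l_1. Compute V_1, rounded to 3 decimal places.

1.149

lx·mx for x ≥ 1: 0.2955, 0.219, 0.0916, 0.0492, 0.024 → sum = 0.6793
V_1 = 0.6793 / l_1 = 0.6793 / 0.591 = 1.149408… → 1.149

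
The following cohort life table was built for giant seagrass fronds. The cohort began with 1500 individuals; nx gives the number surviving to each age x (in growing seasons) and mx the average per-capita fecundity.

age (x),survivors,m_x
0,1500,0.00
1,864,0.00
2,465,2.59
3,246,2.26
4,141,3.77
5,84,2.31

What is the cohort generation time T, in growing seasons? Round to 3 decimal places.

2.885

lx = nx/n0 = nx/1500: 1, 0.576, 0.31, 0.164, 0.094, 0.056
lx·mx: 0, 0, 0.8029, 0.37064, 0.35438, 0.12936 → R0 = 1.65728
x·lx·mx: 0, 0, 1.6058, 1.11192, 1.41752, 0.6468 → Σ = 4.78204
T = 4.78204 / 1.65728 = 2.885475… → 2.885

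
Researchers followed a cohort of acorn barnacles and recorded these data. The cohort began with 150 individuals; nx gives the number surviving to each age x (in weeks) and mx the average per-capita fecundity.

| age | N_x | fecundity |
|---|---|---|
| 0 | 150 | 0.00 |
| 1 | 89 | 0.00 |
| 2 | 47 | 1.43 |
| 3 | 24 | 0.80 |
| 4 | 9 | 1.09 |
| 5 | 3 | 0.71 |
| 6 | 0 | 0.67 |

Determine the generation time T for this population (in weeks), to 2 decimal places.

2.46

lx = nx/n0 = nx/150: 1, 0.59333…, 0.31333…, 0.16, 0.06, 0.02, 0
lx·mx: 0, 0, 0.448067…, 0.128, 0.0654, 0.0142, 0 → R0 = 0.655667…
x·lx·mx: 0, 0, 0.896133…, 0.384, 0.2616, 0.071, 0 → Σ = 1.612733…
T = 1.612733… / 0.655667… = 2.459685… → 2.46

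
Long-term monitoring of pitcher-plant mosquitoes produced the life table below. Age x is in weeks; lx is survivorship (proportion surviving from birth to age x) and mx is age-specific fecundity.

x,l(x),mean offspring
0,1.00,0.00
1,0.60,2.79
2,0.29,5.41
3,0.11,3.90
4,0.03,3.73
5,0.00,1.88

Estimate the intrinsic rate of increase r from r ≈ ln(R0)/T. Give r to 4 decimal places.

R0 = Σ lx·mx = 0 + 1.674 + 1.5689 + 0.429 + 0.1119 + 0 = 3.7838
Σ x·lx·mx = 6.5464; T = 6.5464/3.7838 = 1.73011…
r ≈ ln(R0)/T = ln(3.7838)/1.73011… = 0.769157… → 0.7692

0.7692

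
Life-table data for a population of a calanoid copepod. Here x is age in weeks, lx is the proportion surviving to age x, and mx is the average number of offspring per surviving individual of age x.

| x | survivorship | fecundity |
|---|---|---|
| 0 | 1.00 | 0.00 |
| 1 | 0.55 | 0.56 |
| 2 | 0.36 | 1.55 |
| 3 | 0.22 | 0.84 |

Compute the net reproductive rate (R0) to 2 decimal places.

lx·mx by age: 0, 0.308, 0.558, 0.1848
R0 = Σ lx·mx = 1.0508 → 1.05

1.05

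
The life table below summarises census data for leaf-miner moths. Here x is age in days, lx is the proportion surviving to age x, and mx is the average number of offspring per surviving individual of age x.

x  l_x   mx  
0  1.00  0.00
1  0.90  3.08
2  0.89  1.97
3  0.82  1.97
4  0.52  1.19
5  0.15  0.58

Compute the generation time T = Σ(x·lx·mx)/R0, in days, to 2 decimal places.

2.05

lx·mx: 0, 2.772, 1.7533, 1.6154, 0.6188, 0.087 → R0 = 6.8465
x·lx·mx: 0, 2.772, 3.5066, 4.8462, 2.4752, 0.435 → Σ = 14.035
T = 14.035 / 6.8465 = 2.049953… → 2.05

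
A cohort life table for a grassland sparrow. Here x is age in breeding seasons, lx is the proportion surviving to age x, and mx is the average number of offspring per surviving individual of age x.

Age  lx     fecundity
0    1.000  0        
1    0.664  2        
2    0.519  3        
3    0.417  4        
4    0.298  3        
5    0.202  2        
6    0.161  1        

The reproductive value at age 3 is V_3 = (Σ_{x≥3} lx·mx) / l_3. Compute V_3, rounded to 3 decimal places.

lx·mx for x ≥ 3: 1.668, 0.894, 0.404, 0.161 → sum = 3.127
V_3 = 3.127 / l_3 = 3.127 / 0.417 = 7.498801… → 7.499

7.499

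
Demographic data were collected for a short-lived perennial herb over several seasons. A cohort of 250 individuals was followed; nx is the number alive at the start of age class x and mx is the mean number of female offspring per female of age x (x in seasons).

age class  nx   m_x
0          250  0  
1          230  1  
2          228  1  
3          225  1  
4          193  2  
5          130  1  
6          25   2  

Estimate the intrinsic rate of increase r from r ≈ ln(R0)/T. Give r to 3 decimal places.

lx = nx/n0 = nx/250: 1, 0.92, 0.912, 0.9, 0.772, 0.52, 0.1
R0 = Σ lx·mx = 0 + 0.92 + 0.912 + 0.9 + 1.544 + 0.52 + 0.2 = 4.996
Σ x·lx·mx = 15.42; T = 15.42/4.996 = 3.08647…
r ≈ ln(R0)/T = ln(4.996)/3.08647… = 0.52119… → 0.521

0.521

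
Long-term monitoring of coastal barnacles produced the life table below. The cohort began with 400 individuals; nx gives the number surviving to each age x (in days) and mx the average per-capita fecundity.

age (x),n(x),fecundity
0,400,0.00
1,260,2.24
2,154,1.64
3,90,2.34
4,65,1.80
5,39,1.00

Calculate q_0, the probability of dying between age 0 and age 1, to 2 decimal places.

lx = nx/n0 = nx/400: 1, 0.65, 0.385, 0.225, 0.1625, 0.0975
q_0 = (l_0 − l_1) / l_0 = (1 − 0.65) / 1
     = 0.35 / 1 = 0.35 → 0.35

0.35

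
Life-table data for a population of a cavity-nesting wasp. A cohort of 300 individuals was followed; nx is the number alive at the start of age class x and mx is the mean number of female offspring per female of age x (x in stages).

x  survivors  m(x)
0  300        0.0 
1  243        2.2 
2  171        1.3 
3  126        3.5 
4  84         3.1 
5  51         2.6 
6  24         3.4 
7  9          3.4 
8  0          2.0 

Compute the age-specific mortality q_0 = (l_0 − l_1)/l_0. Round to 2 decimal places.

lx = nx/n0 = nx/300: 1, 0.81, 0.57, 0.42, 0.28, 0.17, 0.08, 0.03, 0
q_0 = (l_0 − l_1) / l_0 = (1 − 0.81) / 1
     = 0.19 / 1 = 0.19 → 0.19

0.19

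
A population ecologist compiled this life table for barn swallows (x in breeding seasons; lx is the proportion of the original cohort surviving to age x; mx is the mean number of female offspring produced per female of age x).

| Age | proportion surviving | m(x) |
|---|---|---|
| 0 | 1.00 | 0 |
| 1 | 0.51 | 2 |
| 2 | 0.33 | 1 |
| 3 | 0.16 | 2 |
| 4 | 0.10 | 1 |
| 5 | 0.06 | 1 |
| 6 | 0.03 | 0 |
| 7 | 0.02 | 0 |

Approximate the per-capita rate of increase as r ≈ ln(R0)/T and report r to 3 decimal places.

0.331

R0 = Σ lx·mx = 0 + 1.02 + 0.33 + 0.32 + 0.1 + 0.06 + 0 + 0 = 1.83
Σ x·lx·mx = 3.34; T = 3.34/1.83 = 1.82514…
r ≈ ln(R0)/T = ln(1.83)/1.82514… = 0.33111… → 0.331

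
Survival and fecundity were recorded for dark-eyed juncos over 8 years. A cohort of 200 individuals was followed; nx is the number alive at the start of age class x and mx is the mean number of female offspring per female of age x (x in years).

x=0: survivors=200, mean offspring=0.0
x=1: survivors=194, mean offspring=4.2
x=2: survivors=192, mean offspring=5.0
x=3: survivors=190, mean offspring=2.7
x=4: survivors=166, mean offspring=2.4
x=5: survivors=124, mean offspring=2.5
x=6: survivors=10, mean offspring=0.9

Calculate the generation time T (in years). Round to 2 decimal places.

lx = nx/n0 = nx/200: 1, 0.97, 0.96, 0.95, 0.83, 0.62, 0.05
lx·mx: 0, 4.074, 4.8, 2.565, 1.992, 1.55, 0.045 → R0 = 15.026
x·lx·mx: 0, 4.074, 9.6, 7.695, 7.968, 7.75, 0.27 → Σ = 37.357
T = 37.357 / 15.026 = 2.486157… → 2.49

2.49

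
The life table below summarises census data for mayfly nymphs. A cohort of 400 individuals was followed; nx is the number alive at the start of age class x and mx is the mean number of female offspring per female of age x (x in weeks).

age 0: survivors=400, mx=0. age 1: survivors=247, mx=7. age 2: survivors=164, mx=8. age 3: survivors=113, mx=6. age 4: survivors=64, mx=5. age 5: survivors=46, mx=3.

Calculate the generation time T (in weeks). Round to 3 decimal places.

lx = nx/n0 = nx/400: 1, 0.6175, 0.41, 0.2825, 0.16, 0.115
lx·mx: 0, 4.3225, 3.28, 1.695, 0.8, 0.345 → R0 = 10.4425
x·lx·mx: 0, 4.3225, 6.56, 5.085, 3.2, 1.725 → Σ = 20.8925
T = 20.8925 / 10.4425 = 2.000718… → 2.001

2.001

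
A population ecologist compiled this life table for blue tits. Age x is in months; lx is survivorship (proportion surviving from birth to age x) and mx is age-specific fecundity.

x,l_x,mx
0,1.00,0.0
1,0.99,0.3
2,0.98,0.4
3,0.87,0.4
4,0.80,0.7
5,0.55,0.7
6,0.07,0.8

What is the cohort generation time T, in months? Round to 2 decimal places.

3.25

lx·mx: 0, 0.297, 0.392, 0.348, 0.56, 0.385, 0.056 → R0 = 2.038
x·lx·mx: 0, 0.297, 0.784, 1.044, 2.24, 1.925, 0.336 → Σ = 6.626
T = 6.626 / 2.038 = 3.251227… → 3.25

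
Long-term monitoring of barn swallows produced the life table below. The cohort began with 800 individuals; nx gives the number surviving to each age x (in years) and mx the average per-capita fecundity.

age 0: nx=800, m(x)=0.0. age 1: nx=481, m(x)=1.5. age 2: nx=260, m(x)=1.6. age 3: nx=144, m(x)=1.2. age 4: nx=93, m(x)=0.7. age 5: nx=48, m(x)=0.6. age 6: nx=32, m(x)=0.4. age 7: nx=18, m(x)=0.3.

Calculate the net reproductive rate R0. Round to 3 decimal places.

lx = nx/n0 = nx/800: 1, 0.60125, 0.325, 0.18, 0.11625, 0.06, 0.04, 0.0225
lx·mx by age: 0, 0.901875, 0.52, 0.216, 0.081375, 0.036, 0.016, 0.00675
R0 = Σ lx·mx = 1.778 → 1.778

1.778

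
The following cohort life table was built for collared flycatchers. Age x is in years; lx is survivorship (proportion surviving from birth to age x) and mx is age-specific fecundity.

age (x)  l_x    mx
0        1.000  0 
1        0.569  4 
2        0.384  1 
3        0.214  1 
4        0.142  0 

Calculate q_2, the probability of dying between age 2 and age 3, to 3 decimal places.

0.443

q_2 = (l_2 − l_3) / l_2 = (0.384 − 0.214) / 0.384
     = 0.17 / 0.384 = 0.442708… → 0.443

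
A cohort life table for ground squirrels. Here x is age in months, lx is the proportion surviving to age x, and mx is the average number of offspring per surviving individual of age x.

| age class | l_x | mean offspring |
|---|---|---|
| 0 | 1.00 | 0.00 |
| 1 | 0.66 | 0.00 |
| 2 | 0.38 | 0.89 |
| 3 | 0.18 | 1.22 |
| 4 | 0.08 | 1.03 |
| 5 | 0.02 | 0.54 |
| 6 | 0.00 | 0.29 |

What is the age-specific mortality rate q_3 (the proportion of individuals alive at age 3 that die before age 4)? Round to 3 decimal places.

0.556

q_3 = (l_3 − l_4) / l_3 = (0.18 − 0.08) / 0.18
     = 0.1 / 0.18 = 0.555556… → 0.556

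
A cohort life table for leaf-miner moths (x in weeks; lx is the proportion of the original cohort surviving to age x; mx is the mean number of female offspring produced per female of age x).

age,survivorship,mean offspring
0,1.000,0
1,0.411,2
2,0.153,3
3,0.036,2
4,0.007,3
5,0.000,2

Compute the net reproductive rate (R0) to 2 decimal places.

1.37

lx·mx by age: 0, 0.822, 0.459, 0.072, 0.021, 0
R0 = Σ lx·mx = 1.374 → 1.37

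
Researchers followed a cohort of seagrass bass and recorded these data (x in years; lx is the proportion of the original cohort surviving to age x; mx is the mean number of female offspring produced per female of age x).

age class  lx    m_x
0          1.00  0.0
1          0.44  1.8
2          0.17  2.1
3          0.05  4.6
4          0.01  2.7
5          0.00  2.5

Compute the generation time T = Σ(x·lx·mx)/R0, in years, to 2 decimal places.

lx·mx: 0, 0.792, 0.357, 0.23, 0.027, 0 → R0 = 1.406
x·lx·mx: 0, 0.792, 0.714, 0.69, 0.108, 0 → Σ = 2.304
T = 2.304 / 1.406 = 1.638691… → 1.64

1.64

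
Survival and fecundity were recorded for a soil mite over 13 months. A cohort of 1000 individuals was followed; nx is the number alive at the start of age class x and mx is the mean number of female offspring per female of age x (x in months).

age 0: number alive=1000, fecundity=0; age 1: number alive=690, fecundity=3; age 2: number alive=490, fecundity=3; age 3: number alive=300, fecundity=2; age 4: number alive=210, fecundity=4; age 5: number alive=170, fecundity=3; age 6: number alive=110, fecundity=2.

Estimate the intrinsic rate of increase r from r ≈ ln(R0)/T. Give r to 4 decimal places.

lx = nx/n0 = nx/1000: 1, 0.69, 0.49, 0.3, 0.21, 0.17, 0.11
R0 = Σ lx·mx = 0 + 2.07 + 1.47 + 0.6 + 0.84 + 0.51 + 0.22 = 5.71
Σ x·lx·mx = 14.04; T = 14.04/5.71 = 2.45884…
r ≈ ln(R0)/T = ln(5.71)/2.45884… = 0.708552… → 0.7086

0.7086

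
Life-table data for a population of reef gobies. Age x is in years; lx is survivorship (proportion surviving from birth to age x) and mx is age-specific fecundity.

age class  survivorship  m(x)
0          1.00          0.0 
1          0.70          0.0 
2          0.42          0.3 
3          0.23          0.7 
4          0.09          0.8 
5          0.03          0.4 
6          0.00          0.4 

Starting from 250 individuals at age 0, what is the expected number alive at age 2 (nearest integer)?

105

Expected survivors = N0 · l_2 = 250 × 0.42 = 105 → 105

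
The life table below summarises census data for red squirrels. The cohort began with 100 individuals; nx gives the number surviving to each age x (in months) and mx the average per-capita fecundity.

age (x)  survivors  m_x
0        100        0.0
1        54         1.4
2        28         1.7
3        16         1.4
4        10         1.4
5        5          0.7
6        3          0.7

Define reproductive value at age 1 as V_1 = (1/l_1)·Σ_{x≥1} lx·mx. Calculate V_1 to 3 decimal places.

3.059

lx = nx/n0 = nx/100: 1, 0.54, 0.28, 0.16, 0.1, 0.05, 0.03
lx·mx for x ≥ 1: 0.756, 0.476, 0.224, 0.14, 0.035, 0.021 → sum = 1.652
V_1 = 1.652 / l_1 = 1.652 / 0.54 = 3.059259… → 3.059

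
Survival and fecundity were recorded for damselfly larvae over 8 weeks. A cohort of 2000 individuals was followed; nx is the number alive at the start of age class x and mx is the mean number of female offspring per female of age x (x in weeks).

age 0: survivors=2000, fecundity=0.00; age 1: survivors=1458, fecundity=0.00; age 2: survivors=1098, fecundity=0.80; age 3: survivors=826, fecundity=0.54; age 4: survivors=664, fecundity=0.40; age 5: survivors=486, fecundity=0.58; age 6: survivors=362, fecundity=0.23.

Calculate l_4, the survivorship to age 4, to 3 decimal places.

0.332

l_4 = n_4/n_0 = 664/2000 = 0.332 → 0.332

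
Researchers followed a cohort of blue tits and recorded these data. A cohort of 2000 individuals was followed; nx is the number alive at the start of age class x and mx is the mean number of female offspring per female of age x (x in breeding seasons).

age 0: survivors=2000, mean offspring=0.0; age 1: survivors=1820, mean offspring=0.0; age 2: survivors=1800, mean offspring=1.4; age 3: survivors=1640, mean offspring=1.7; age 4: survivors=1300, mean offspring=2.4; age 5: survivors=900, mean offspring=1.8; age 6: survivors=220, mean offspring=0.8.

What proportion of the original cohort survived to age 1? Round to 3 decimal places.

l_1 = n_1/n_0 = 1820/2000 = 0.91 → 0.910

0.910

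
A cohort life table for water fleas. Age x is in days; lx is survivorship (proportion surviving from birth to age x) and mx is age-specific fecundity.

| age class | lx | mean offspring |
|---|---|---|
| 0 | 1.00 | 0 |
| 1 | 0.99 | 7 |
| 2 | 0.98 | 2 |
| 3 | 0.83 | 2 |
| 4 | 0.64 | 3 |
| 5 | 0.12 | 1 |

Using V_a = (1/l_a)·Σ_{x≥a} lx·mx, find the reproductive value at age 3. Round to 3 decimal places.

4.458

lx·mx for x ≥ 3: 1.66, 1.92, 0.12 → sum = 3.7
V_3 = 3.7 / l_3 = 3.7 / 0.83 = 4.457831… → 4.458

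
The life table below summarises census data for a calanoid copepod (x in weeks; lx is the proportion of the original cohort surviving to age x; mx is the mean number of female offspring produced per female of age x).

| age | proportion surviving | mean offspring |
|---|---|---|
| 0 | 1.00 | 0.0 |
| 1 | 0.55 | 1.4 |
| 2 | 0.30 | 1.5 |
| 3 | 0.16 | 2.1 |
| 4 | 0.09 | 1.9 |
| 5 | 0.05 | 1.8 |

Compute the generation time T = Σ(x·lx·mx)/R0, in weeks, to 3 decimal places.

lx·mx: 0, 0.77, 0.45, 0.336, 0.171, 0.09 → R0 = 1.817
x·lx·mx: 0, 0.77, 0.9, 1.008, 0.684, 0.45 → Σ = 3.812
T = 3.812 / 1.817 = 2.097964… → 2.098

2.098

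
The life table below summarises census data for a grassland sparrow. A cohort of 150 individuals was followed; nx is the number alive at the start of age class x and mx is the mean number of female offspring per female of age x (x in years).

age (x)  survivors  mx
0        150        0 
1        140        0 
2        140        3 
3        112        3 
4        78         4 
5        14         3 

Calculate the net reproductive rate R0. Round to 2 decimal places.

7.40

lx = nx/n0 = nx/150: 1, 0.93333…, 0.93333…, 0.74667…, 0.52, 0.09333…
lx·mx by age: 0, 0, 2.8…, 2.24…, 2.08, 0.28…
R0 = Σ lx·mx = 7.4… → 7.40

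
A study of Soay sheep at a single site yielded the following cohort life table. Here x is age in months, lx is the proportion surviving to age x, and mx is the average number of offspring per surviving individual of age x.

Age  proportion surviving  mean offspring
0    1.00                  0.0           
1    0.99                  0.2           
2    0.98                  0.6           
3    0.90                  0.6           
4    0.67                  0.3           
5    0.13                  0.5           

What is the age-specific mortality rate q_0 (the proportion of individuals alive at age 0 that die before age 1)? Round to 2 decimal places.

q_0 = (l_0 − l_1) / l_0 = (1 − 0.99) / 1
     = 0.01 / 1 = 0.01 → 0.01

0.01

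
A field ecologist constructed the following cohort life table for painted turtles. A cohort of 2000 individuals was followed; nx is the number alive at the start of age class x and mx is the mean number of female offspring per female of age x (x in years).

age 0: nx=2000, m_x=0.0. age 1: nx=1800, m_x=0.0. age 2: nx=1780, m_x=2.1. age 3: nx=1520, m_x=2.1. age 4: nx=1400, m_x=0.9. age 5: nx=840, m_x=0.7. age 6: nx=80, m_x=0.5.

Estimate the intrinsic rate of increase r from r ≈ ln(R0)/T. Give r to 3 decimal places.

0.518

lx = nx/n0 = nx/2000: 1, 0.9, 0.89, 0.76, 0.7, 0.42, 0.04
R0 = Σ lx·mx = 0 + 0 + 1.869 + 1.596 + 0.63 + 0.294 + 0.02 = 4.409
Σ x·lx·mx = 12.636; T = 12.636/4.409 = 2.86596…
r ≈ ln(R0)/T = ln(4.409)/2.86596… = 0.51768… → 0.518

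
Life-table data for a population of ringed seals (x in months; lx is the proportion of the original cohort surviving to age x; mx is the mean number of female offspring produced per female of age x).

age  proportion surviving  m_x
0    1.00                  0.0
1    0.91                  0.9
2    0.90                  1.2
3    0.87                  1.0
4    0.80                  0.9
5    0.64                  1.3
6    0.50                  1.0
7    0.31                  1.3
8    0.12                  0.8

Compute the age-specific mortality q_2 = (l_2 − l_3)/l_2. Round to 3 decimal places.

0.033

q_2 = (l_2 − l_3) / l_2 = (0.9 − 0.87) / 0.9
     = 0.03 / 0.9 = 0.033333… → 0.033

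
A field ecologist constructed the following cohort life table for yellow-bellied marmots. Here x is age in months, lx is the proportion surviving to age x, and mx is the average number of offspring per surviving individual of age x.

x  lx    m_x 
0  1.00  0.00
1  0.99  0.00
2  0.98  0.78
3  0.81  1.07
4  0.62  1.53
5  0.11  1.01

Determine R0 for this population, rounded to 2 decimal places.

2.69

lx·mx by age: 0, 0, 0.7644, 0.8667, 0.9486, 0.1111
R0 = Σ lx·mx = 2.6908 → 2.69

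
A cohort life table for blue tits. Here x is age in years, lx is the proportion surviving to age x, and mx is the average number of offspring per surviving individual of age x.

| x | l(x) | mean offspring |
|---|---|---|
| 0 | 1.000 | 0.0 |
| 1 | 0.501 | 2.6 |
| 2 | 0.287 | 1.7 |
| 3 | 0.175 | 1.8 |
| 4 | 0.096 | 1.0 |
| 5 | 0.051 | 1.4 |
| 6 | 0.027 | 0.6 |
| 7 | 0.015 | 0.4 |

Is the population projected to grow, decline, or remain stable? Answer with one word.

growing

R0 = Σ lx·mx = 0 + 1.3026 + 0.4879 + 0.315 + 0.096 + 0.0714 + 0.0162 + 0.006 = 2.2951
R0 > 1, so the population is growing.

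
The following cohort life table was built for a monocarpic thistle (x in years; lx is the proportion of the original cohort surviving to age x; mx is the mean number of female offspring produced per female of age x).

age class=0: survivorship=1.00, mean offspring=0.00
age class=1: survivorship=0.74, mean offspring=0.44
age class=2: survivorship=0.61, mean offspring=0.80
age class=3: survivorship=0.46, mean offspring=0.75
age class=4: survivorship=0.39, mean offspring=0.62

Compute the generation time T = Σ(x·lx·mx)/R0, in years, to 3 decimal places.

2.359

lx·mx: 0, 0.3256, 0.488, 0.345, 0.2418 → R0 = 1.4004
x·lx·mx: 0, 0.3256, 0.976, 1.035, 0.9672 → Σ = 3.3038
T = 3.3038 / 1.4004 = 2.359183… → 2.359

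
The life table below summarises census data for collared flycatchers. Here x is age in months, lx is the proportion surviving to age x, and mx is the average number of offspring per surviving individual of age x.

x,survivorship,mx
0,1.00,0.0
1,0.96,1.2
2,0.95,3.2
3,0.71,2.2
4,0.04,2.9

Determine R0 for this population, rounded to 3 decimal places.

5.870

lx·mx by age: 0, 1.152, 3.04, 1.562, 0.116
R0 = Σ lx·mx = 5.87 → 5.870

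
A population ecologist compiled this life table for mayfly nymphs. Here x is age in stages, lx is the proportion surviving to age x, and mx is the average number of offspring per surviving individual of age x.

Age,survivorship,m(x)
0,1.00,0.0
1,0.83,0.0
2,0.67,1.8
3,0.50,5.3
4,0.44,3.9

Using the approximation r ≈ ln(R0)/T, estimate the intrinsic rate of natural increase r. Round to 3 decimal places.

R0 = Σ lx·mx = 0 + 0 + 1.206 + 2.65 + 1.716 = 5.572
Σ x·lx·mx = 17.226; T = 17.226/5.572 = 3.09153…
r ≈ ln(R0)/T = ln(5.572)/3.09153… = 0.55563… → 0.556

0.556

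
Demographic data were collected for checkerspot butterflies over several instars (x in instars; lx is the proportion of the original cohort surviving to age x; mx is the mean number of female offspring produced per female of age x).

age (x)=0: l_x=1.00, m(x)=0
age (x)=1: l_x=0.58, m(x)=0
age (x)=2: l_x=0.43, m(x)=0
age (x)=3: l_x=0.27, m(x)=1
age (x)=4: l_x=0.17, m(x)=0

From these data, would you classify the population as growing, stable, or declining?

R0 = Σ lx·mx = 0 + 0 + 0 + 0.27 + 0 = 0.27
R0 < 1, so the population is declining.

declining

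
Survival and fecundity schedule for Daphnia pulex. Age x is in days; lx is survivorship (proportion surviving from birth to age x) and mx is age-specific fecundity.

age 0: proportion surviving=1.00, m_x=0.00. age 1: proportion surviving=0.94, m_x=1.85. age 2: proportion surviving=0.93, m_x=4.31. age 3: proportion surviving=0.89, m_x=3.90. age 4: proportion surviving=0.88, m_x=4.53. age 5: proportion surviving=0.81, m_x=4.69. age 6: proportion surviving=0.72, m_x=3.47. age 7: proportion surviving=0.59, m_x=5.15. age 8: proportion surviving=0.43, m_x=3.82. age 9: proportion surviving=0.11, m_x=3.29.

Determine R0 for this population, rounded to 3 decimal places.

lx·mx by age: 0, 1.739, 4.0083, 3.471, 3.9864, 3.7989, 2.4984, 3.0385, 1.6426, 0.3619
R0 = Σ lx·mx = 24.545 → 24.545

24.545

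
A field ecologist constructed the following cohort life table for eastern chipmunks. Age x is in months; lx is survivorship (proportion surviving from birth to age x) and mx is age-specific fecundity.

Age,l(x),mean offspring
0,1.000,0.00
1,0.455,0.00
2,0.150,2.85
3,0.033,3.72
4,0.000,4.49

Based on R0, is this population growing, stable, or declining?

R0 = Σ lx·mx = 0 + 0 + 0.4275 + 0.12276 + 0 = 0.55026
R0 < 1, so the population is declining.

declining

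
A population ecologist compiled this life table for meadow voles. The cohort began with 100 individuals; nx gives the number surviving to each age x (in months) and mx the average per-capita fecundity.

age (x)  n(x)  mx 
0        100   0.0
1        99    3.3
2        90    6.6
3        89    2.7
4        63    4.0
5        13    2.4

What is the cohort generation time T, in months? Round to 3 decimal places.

2.354

lx = nx/n0 = nx/100: 1, 0.99, 0.9, 0.89, 0.63, 0.13
lx·mx: 0, 3.267, 5.94, 2.403, 2.52, 0.312 → R0 = 14.442
x·lx·mx: 0, 3.267, 11.88, 7.209, 10.08, 1.56 → Σ = 33.996
T = 33.996 / 14.442 = 2.353968… → 2.354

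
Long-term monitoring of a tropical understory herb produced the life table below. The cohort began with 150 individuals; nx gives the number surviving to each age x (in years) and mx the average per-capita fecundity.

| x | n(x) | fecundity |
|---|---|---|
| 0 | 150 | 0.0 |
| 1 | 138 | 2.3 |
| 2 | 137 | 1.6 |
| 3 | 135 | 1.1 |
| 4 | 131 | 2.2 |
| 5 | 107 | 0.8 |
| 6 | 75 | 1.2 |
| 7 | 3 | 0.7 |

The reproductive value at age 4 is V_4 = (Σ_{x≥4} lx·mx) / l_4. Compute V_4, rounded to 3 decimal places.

3.556

lx = nx/n0 = nx/150: 1, 0.92, 0.91333…, 0.9, 0.87333…, 0.71333…, 0.5, 0.02
lx·mx for x ≥ 4: 1.921333…, 0.570667…, 0.6, 0.014 → sum = 3.106…
V_4 = 3.106… / l_4 = 3.106… / 0.873333… = 3.556489… → 3.556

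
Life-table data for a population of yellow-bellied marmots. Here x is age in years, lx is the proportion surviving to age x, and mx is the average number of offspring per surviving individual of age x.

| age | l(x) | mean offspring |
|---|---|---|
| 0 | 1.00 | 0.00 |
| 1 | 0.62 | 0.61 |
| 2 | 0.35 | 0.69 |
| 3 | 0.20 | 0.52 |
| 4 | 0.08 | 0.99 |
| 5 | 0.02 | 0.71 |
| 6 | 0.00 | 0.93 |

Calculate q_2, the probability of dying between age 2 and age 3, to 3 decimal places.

0.429

q_2 = (l_2 − l_3) / l_2 = (0.35 − 0.2) / 0.35
     = 0.15 / 0.35 = 0.428571… → 0.429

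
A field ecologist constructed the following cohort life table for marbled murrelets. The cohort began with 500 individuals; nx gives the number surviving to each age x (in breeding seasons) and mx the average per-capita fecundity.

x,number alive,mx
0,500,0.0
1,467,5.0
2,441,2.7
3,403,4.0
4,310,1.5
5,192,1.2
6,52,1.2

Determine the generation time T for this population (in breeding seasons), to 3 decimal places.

2.195

lx = nx/n0 = nx/500: 1, 0.934, 0.882, 0.806, 0.62, 0.384, 0.104
lx·mx: 0, 4.67, 2.3814, 3.224, 0.93, 0.4608, 0.1248 → R0 = 11.791
x·lx·mx: 0, 4.67, 4.7628, 9.672, 3.72, 2.304, 0.7488 → Σ = 25.8776
T = 25.8776 / 11.791 = 2.194691… → 2.195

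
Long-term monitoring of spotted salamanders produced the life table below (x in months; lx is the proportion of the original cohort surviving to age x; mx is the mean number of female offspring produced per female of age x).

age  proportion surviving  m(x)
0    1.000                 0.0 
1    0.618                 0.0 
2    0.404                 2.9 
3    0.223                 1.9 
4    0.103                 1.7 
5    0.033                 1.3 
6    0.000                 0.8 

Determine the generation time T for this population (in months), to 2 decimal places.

lx·mx: 0, 0, 1.1716, 0.4237, 0.1751, 0.0429, 0 → R0 = 1.8133
x·lx·mx: 0, 0, 2.3432, 1.2711, 0.7004, 0.2145, 0 → Σ = 4.5292
T = 4.5292 / 1.8133 = 2.497767… → 2.50

2.50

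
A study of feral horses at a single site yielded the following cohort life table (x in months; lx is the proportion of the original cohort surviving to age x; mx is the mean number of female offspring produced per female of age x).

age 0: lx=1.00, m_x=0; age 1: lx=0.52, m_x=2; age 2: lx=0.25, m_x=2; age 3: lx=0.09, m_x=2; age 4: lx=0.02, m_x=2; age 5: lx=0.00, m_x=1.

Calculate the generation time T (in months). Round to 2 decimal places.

lx·mx: 0, 1.04, 0.5, 0.18, 0.04, 0 → R0 = 1.76
x·lx·mx: 0, 1.04, 1, 0.54, 0.16, 0 → Σ = 2.74
T = 2.74 / 1.76 = 1.556818… → 1.56

1.56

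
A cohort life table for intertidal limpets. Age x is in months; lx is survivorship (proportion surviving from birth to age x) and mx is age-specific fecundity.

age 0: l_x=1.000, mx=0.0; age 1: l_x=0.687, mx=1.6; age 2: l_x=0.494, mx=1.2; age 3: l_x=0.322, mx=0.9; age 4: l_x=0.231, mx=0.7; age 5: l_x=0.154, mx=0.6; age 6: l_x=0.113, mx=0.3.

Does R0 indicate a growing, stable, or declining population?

growing

R0 = Σ lx·mx = 0 + 1.0992 + 0.5928 + 0.2898 + 0.1617 + 0.0924 + 0.0339 = 2.2698
R0 > 1, so the population is growing.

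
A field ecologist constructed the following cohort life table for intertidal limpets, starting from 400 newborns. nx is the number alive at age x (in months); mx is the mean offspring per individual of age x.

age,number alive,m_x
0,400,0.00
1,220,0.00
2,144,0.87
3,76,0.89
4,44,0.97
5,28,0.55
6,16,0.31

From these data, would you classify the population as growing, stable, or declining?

declining

lx = nx/n0 = nx/400: 1, 0.55, 0.36, 0.19, 0.11, 0.07, 0.04
R0 = Σ lx·mx = 0 + 0 + 0.3132 + 0.1691 + 0.1067 + 0.0385 + 0.0124 = 0.6399
R0 < 1, so the population is declining.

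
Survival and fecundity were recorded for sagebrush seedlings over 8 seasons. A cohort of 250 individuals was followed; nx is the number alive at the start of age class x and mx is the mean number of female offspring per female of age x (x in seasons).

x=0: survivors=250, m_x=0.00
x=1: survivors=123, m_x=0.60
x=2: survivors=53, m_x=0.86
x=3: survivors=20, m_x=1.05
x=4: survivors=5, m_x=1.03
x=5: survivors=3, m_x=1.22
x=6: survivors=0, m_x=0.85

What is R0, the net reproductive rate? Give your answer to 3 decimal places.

lx = nx/n0 = nx/250: 1, 0.492, 0.212, 0.08, 0.02, 0.012, 0
lx·mx by age: 0, 0.2952, 0.18232, 0.084, 0.0206, 0.01464, 0
R0 = Σ lx·mx = 0.59676 → 0.597

0.597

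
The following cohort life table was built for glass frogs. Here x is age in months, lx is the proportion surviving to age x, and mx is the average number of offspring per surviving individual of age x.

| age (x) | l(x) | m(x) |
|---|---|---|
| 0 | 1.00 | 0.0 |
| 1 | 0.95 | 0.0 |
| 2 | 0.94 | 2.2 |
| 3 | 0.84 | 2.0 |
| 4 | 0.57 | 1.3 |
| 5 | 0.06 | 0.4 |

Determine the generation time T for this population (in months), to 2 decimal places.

lx·mx: 0, 0, 2.068, 1.68, 0.741, 0.024 → R0 = 4.513
x·lx·mx: 0, 0, 4.136, 5.04, 2.964, 0.12 → Σ = 12.26
T = 12.26 / 4.513 = 2.716596… → 2.72

2.72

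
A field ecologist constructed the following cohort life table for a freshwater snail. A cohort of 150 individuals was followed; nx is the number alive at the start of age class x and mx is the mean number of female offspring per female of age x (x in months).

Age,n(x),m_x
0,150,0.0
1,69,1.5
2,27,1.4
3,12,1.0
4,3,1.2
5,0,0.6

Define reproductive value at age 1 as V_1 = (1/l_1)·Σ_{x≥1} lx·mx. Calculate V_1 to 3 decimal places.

lx = nx/n0 = nx/150: 1, 0.46, 0.18, 0.08, 0.02, 0
lx·mx for x ≥ 1: 0.69, 0.252, 0.08, 0.024, 0 → sum = 1.046
V_1 = 1.046 / l_1 = 1.046 / 0.46 = 2.273913… → 2.274

2.274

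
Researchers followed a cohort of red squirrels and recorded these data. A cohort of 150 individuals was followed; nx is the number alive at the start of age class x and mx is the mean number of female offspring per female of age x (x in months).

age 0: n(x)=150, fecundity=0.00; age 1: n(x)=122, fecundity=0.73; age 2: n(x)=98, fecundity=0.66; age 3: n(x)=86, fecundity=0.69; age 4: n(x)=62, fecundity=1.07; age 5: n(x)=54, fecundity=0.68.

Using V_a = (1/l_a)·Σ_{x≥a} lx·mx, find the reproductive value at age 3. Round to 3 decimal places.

1.888

lx = nx/n0 = nx/150: 1, 0.81333…, 0.65333…, 0.57333…, 0.41333…, 0.36
lx·mx for x ≥ 3: 0.3956…, 0.442267…, 0.2448 → sum = 1.082667…
V_3 = 1.082667… / l_3 = 1.082667… / 0.573333… = 1.888372… → 1.888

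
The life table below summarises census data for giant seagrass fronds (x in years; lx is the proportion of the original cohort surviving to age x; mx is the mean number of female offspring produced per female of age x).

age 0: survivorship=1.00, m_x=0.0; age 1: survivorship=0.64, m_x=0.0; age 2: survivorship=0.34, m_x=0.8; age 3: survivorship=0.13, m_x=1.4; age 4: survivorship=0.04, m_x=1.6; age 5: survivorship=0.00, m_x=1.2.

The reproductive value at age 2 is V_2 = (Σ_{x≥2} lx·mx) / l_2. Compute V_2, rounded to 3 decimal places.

lx·mx for x ≥ 2: 0.272, 0.182, 0.064, 0 → sum = 0.518
V_2 = 0.518 / l_2 = 0.518 / 0.34 = 1.523529… → 1.524

1.524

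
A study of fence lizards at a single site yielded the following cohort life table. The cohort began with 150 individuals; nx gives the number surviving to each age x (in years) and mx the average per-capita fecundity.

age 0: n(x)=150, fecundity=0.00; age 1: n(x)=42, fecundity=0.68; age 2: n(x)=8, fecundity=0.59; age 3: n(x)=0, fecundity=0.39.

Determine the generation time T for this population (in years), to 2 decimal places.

1.14

lx = nx/n0 = nx/150: 1, 0.28, 0.05333…, 0
lx·mx: 0, 0.1904, 0.031467…, 0 → R0 = 0.221867…
x·lx·mx: 0, 0.1904, 0.062933…, 0 → Σ = 0.253333…
T = 0.253333… / 0.221867… = 1.141827… → 1.14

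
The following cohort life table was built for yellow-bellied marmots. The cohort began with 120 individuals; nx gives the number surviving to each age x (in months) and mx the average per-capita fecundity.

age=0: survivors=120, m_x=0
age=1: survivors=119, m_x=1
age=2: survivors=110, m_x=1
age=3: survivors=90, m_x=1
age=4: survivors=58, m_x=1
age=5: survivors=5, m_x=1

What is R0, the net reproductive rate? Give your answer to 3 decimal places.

3.183

lx = nx/n0 = nx/120: 1, 0.99167…, 0.91667…, 0.75, 0.48333…, 0.04167…
lx·mx by age: 0, 0.991667…, 0.916667…, 0.75, 0.483333…, 0.041667…
R0 = Σ lx·mx = 3.183333… → 3.183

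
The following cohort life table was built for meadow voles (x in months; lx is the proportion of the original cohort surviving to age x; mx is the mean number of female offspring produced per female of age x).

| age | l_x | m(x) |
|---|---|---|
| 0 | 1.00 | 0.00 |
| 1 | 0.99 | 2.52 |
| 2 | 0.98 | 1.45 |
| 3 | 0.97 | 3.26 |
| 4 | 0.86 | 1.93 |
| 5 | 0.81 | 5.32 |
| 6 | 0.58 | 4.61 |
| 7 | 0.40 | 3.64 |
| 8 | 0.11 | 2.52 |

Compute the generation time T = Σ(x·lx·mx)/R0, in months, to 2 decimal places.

lx·mx: 0, 2.4948, 1.421, 3.1622, 1.6598, 4.3092, 2.6738, 1.456, 0.2772 → R0 = 17.454
x·lx·mx: 0, 2.4948, 2.842, 9.4866, 6.6392, 21.546, 16.0428, 10.192, 2.2176 → Σ = 71.461
T = 71.461 / 17.454 = 4.094248… → 4.09

4.09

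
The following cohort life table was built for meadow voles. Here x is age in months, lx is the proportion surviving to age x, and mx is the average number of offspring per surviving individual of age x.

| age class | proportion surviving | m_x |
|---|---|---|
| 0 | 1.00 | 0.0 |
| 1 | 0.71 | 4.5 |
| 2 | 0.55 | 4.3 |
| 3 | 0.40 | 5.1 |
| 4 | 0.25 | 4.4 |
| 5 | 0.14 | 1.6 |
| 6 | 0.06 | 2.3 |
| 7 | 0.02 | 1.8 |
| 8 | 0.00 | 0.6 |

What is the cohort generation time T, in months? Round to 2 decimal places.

lx·mx: 0, 3.195, 2.365, 2.04, 1.1, 0.224, 0.138, 0.036, 0 → R0 = 9.098
x·lx·mx: 0, 3.195, 4.73, 6.12, 4.4, 1.12, 0.828, 0.252, 0 → Σ = 20.645
T = 20.645 / 9.098 = 2.26918… → 2.27

2.27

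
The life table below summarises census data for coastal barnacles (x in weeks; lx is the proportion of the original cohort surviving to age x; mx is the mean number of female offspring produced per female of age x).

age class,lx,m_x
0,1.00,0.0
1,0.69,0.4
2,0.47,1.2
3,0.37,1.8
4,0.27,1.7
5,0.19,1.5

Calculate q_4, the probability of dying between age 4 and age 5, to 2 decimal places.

q_4 = (l_4 − l_5) / l_4 = (0.27 − 0.19) / 0.27
     = 0.08 / 0.27 = 0.296296… → 0.30

0.30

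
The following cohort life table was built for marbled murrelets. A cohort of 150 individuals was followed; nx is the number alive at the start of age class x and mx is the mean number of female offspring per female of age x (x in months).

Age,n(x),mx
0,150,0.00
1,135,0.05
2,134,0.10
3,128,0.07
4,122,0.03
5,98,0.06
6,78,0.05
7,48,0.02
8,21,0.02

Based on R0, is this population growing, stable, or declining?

declining

lx = nx/n0 = nx/150: 1, 0.9, 0.89333…, 0.85333…, 0.81333…, 0.65333…, 0.52, 0.32, 0.14
R0 = Σ lx·mx = 0 + 0.045 + 0.089333… + 0.059733… + 0.0244… + 0.0392… + 0.026 + 0.0064 + 0.0028 = 0.292867…
R0 < 1, so the population is declining.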